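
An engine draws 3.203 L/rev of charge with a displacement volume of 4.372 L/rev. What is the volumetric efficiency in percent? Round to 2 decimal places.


eta_v = (V_actual / V_disp) * 100
Ratio = 3.203 / 4.372 = 0.7326
eta_v = 0.7326 * 100 = 73.26%


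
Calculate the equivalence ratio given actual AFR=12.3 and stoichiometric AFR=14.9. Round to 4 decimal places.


phi = AFR_stoich / AFR_actual
phi = 14.9 / 12.3 = 1.2114


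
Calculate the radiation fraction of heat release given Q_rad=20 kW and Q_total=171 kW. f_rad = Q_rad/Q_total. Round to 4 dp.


f_rad = Q_rad / Q_total
f_rad = 20 / 171 = 0.1170


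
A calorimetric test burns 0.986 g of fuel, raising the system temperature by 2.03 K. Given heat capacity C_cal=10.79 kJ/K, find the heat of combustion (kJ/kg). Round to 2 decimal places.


Hc = C_cal * delta_T / m_fuel
Q_released = 10.79 * 2.03 = 21.9037 kJ
m_fuel = 0.986 g = 0.986/1000 kg = 0.000986 kg
Hc = 21.9037 / 0.000986 = 22214.71 kJ/kg


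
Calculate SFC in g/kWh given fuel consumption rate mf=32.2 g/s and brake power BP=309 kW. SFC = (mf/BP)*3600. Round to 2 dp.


SFC = (mf / BP) * 3600
Rate = 32.2 / 309 = 0.104207 g/(s*kW)
SFC = 0.104207 * 3600 = 375.15 g/kWh


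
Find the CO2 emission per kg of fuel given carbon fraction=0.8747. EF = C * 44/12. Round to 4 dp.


EF = C_frac * (M_CO2 / M_C)
EF = 0.8747 * (44/12)
EF = 0.8747 * 3.666667 = 3.2072 kg_CO2/kg_fuel


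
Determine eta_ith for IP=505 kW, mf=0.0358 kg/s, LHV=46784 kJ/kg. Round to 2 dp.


eta_ith = (IP / (mf * LHV)) * 100
Denominator = 0.0358 * 46784 = 1674.8672 kW
eta_ith = (505 / 1674.8672) * 100 = 30.15%


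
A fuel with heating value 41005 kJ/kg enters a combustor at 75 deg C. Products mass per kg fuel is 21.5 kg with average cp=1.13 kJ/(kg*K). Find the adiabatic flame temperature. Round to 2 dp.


T_ad = T_in + Hc / (m_p * cp)
Denominator = 21.5 * 1.13 = 24.2950
Temperature rise = 41005 / 24.2950 = 1687.80 K
T_ad = 75 + 1687.80 = 1762.80 deg C


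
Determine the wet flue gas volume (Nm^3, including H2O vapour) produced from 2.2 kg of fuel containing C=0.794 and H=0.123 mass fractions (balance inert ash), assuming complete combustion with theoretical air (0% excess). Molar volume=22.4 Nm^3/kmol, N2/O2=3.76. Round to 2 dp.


Per kg fuel: CO2 = (C/12 kmol)*22.4 = (0.794/12)*22.4 = 1.48213 Nm^3
Per kg fuel: H2O = (H/2 kmol)*22.4 = (0.123/2)*22.4 = 1.37760 Nm^3
O2 needed per kg fuel = C/12 + H/4 = 0.794/12 + 0.123/4 = 0.09691667 kmol
Per kg fuel: N2 = O2*3.76*22.4 = 0.09691667*3.76*22.4 = 8.16271 Nm^3
Total per kg = 1.48213 + 1.37760 + 8.16271 = 11.02244 Nm^3
Total = 11.02244 * 2.2 = 24.25 Nm^3


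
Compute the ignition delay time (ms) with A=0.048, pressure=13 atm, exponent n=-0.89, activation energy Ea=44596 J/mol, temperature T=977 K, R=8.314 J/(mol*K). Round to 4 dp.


tau = A * P^n * exp(Ea/(R*T))
P^n = 13^(-0.89) = 0.10199771
Ea/(R*T) = 44596/(8.314*977) = 5.490240
exp(Ea/(R*T)) = 242.315335
tau = 0.048 * 0.10199771 * 242.315335 = 1.1863 ms


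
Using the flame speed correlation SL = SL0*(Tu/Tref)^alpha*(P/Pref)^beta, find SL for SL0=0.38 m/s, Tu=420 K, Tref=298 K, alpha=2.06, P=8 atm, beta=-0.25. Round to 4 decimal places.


SL = SL0 * (Tu/Tref)^alpha * (P/Pref)^beta
T ratio = 420/298 = 1.40939597
(T ratio)^alpha = 1.40939597^2.06 = 2.027720
(P/Pref)^beta = 8^(-0.25) = 0.594604
SL = 0.38 * 2.027720 * 0.594604 = 0.4582 m/s


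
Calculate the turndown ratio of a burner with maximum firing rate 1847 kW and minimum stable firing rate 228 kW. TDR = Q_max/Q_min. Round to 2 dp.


TDR = Q_max / Q_min
TDR = 1847 / 228 = 8.10


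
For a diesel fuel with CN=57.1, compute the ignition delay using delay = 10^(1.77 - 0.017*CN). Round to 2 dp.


delay = 10^(1.77 - 0.017*CN)
Exponent = 1.77 - 0.017*57.1 = 0.7993
delay = 10^0.7993 = 6.30 ms


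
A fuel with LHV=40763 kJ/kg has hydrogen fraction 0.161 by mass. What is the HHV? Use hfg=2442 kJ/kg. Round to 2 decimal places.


HHV = LHV + hfg * 9 * H
Water addition = 2442 * 9 * 0.161 = 3538.458 kJ/kg
HHV = 40763 + 3538.458 = 44301.46 kJ/kg


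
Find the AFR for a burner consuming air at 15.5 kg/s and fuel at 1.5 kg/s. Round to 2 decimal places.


AFR = m_air / m_fuel
AFR = 15.5 / 1.5 = 10.33


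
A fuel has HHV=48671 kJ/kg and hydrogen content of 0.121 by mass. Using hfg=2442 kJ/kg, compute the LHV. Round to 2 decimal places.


LHV = HHV - hfg * 9 * H
Water correction = 2442 * 9 * 0.121 = 2659.338 kJ/kg
LHV = 48671 - 2659.338 = 46011.66 kJ/kg


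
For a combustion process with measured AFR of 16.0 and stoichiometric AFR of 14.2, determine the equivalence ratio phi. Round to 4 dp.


phi = AFR_stoich / AFR_actual
phi = 14.2 / 16.0 = 0.8875


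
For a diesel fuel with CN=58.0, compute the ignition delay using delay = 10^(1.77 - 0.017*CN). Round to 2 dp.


delay = 10^(1.77 - 0.017*CN)
Exponent = 1.77 - 0.017*58.0 = 0.7840
delay = 10^0.7840 = 6.08 ms


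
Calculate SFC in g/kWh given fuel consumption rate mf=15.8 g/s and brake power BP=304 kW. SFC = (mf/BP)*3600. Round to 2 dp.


SFC = (mf / BP) * 3600
Rate = 15.8 / 304 = 0.051974 g/(s*kW)
SFC = 0.051974 * 3600 = 187.11 g/kWh


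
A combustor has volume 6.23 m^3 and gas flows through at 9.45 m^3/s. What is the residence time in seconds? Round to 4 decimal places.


tau = V / Q_flow
tau = 6.23 / 9.45 = 0.6593 s


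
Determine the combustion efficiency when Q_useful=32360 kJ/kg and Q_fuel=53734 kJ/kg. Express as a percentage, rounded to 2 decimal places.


Efficiency = (Q_useful / Q_fuel) * 100
Efficiency = (32360 / 53734) * 100
Efficiency = 0.6022 * 100 = 60.22%


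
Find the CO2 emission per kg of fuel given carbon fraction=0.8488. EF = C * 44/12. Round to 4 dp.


EF = C_frac * (M_CO2 / M_C)
EF = 0.8488 * (44/12)
EF = 0.8488 * 3.666667 = 3.1123 kg_CO2/kg_fuel


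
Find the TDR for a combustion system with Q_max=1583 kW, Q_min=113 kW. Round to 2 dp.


TDR = Q_max / Q_min
TDR = 1583 / 113 = 14.01


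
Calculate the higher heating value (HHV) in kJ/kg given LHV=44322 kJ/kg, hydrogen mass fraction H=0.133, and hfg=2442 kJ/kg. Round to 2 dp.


HHV = LHV + hfg * 9 * H
Water addition = 2442 * 9 * 0.133 = 2923.074 kJ/kg
HHV = 44322 + 2923.074 = 47245.07 kJ/kg


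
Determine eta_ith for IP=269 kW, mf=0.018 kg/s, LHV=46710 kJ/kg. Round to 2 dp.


eta_ith = (IP / (mf * LHV)) * 100
Denominator = 0.018 * 46710 = 840.7800 kW
eta_ith = (269 / 840.7800) * 100 = 31.99%


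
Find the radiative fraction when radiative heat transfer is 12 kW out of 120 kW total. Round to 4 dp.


f_rad = Q_rad / Q_total
f_rad = 12 / 120 = 0.1000


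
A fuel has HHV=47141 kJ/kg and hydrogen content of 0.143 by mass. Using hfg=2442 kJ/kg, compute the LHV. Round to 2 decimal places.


LHV = HHV - hfg * 9 * H
Water correction = 2442 * 9 * 0.143 = 3142.854 kJ/kg
LHV = 47141 - 3142.854 = 43998.15 kJ/kg


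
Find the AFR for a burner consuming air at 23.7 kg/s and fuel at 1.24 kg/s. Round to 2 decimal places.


AFR = m_air / m_fuel
AFR = 23.7 / 1.24 = 19.11


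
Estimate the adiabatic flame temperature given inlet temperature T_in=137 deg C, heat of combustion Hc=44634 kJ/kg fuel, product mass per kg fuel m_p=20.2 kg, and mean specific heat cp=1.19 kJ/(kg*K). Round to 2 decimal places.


T_ad = T_in + Hc / (m_p * cp)
Denominator = 20.2 * 1.19 = 24.0380
Temperature rise = 44634 / 24.0380 = 1856.81 K
T_ad = 137 + 1856.81 = 1993.81 deg C


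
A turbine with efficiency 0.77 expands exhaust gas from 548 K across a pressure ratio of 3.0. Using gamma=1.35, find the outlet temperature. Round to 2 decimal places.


T_out = T_in * (1 - eta * (1 - PR^(-(gamma-1)/gamma)))
Exponent = -(1.35-1)/1.35 = -0.25925926
PR^exp = 3.0^(-0.25925926) = 0.75214556
Factor = 1 - 0.77*(1 - 0.75214556) = 0.80915208
T_out = 548 * 0.80915208 = 443.42 K


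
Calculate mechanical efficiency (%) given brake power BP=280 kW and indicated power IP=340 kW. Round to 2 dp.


eta_mech = (BP / IP) * 100
Ratio = 280 / 340 = 0.8235
eta_mech = 0.8235 * 100 = 82.35%


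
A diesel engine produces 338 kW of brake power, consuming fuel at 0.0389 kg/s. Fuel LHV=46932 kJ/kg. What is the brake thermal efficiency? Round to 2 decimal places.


eta_BTE = (BP / (mf * LHV)) * 100
Denominator = 0.0389 * 46932 = 1825.6548 kW
eta_BTE = (338 / 1825.6548) * 100 = 18.51%


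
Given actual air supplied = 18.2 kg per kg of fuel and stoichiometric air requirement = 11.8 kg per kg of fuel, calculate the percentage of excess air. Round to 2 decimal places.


Excess air = actual - stoichiometric = 18.2 - 11.8 = 6.40 kg/kg fuel
Excess air % = (excess / stoich) * 100 = (6.40 / 11.8) * 100 = 54.24%


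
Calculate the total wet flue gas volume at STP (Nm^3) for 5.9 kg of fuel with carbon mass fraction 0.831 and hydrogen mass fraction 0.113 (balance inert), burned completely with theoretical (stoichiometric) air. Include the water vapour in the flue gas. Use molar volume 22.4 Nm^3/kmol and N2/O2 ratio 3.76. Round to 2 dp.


Per kg fuel: CO2 = (C/12 kmol)*22.4 = (0.831/12)*22.4 = 1.55120 Nm^3
Per kg fuel: H2O = (H/2 kmol)*22.4 = (0.113/2)*22.4 = 1.26560 Nm^3
O2 needed per kg fuel = C/12 + H/4 = 0.831/12 + 0.113/4 = 0.09750000 kmol
Per kg fuel: N2 = O2*3.76*22.4 = 0.09750000*3.76*22.4 = 8.21184 Nm^3
Total per kg = 1.55120 + 1.26560 + 8.21184 = 11.02864 Nm^3
Total = 11.02864 * 5.9 = 65.07 Nm^3


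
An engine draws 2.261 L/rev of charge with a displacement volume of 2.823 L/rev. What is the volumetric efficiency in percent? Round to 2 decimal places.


eta_v = (V_actual / V_disp) * 100
Ratio = 2.261 / 2.823 = 0.8009
eta_v = 0.8009 * 100 = 80.09%


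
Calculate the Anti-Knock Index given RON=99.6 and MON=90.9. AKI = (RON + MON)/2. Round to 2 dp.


AKI = (RON + MON) / 2
AKI = (99.6 + 90.9) / 2
AKI = 190.5 / 2 = 95.25


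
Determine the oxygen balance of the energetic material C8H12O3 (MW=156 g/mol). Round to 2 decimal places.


OB = -1600 * (2C + H/2 - O) / MW
Inner = 2*8 + 12/2 - 3 = 19.00
OB = -1600 * 19.00 / 156 = -194.87%


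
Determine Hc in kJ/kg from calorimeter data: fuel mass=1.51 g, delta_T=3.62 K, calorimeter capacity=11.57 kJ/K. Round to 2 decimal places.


Hc = C_cal * delta_T / m_fuel
Q_released = 11.57 * 3.62 = 41.8834 kJ
m_fuel = 1.51 g = 1.51/1000 kg = 0.001510 kg
Hc = 41.8834 / 0.001510 = 27737.35 kJ/kg


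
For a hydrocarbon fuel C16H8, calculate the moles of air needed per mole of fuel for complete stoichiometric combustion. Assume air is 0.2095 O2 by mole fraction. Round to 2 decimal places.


Balanced combustion: C16H8 + 18 O2 -> 16 CO2 + 4 H2O
O2 needed = C + H/4 = 16 + 8/4 = 18.00 moles
Air moles = O2 / 0.2095 = 18.00 / 0.2095 = 85.92 moles air


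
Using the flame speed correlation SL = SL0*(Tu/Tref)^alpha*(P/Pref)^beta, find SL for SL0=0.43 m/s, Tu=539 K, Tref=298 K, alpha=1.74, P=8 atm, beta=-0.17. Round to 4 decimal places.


SL = SL0 * (Tu/Tref)^alpha * (P/Pref)^beta
T ratio = 539/298 = 1.80872483
(T ratio)^alpha = 1.80872483^1.74 = 2.804324
(P/Pref)^beta = 8^(-0.17) = 0.702222
SL = 0.43 * 2.804324 * 0.702222 = 0.8468 m/s


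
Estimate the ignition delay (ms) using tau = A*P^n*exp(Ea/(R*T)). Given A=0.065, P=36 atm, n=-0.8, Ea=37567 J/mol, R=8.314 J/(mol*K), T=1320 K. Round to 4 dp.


tau = A * P^n * exp(Ea/(R*T))
P^n = 36^(-0.8) = 0.05687979
Ea/(R*T) = 37567/(8.314*1320) = 3.423123
exp(Ea/(R*T)) = 30.665047
tau = 0.065 * 0.05687979 * 30.665047 = 0.1134 ms


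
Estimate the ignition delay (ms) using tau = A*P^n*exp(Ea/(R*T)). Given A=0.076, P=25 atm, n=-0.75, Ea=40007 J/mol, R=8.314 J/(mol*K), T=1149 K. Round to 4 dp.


tau = A * P^n * exp(Ea/(R*T))
P^n = 25^(-0.75) = 0.08944272
Ea/(R*T) = 40007/(8.314*1149) = 4.187993
exp(Ea/(R*T)) = 65.890410
tau = 0.076 * 0.08944272 * 65.890410 = 0.4479 ms


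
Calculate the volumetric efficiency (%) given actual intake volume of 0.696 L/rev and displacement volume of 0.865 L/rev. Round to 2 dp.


eta_v = (V_actual / V_disp) * 100
Ratio = 0.696 / 0.865 = 0.8046
eta_v = 0.8046 * 100 = 80.46%


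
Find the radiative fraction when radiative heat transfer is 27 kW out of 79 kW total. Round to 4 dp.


f_rad = Q_rad / Q_total
f_rad = 27 / 79 = 0.3418


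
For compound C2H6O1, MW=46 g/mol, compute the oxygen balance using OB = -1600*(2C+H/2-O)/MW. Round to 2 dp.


OB = -1600 * (2C + H/2 - O) / MW
Inner = 2*2 + 6/2 - 1 = 6.00
OB = -1600 * 6.00 / 46 = -208.70%


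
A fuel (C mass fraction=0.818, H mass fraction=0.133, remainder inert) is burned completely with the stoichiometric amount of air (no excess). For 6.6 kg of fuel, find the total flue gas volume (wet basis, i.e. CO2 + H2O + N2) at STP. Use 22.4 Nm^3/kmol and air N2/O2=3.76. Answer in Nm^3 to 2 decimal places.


Per kg fuel: CO2 = (C/12 kmol)*22.4 = (0.818/12)*22.4 = 1.52693 Nm^3
Per kg fuel: H2O = (H/2 kmol)*22.4 = (0.133/2)*22.4 = 1.48960 Nm^3
O2 needed per kg fuel = C/12 + H/4 = 0.818/12 + 0.133/4 = 0.10141667 kmol
Per kg fuel: N2 = O2*3.76*22.4 = 0.10141667*3.76*22.4 = 8.54172 Nm^3
Total per kg = 1.52693 + 1.48960 + 8.54172 = 11.55825 Nm^3
Total = 11.55825 * 6.6 = 76.28 Nm^3


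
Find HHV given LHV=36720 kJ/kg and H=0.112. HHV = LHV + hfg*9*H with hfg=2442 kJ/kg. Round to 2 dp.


HHV = LHV + hfg * 9 * H
Water addition = 2442 * 9 * 0.112 = 2461.536 kJ/kg
HHV = 36720 + 2461.536 = 39181.54 kJ/kg


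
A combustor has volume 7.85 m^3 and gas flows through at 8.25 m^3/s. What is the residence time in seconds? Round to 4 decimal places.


tau = V / Q_flow
tau = 7.85 / 8.25 = 0.9515 s


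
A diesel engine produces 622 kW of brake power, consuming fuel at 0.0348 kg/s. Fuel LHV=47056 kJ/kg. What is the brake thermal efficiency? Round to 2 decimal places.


eta_BTE = (BP / (mf * LHV)) * 100
Denominator = 0.0348 * 47056 = 1637.5488 kW
eta_BTE = (622 / 1637.5488) * 100 = 37.98%


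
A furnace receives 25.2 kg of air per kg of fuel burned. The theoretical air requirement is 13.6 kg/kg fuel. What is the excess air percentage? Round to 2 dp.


Excess air = actual - stoichiometric = 25.2 - 13.6 = 11.60 kg/kg fuel
Excess air % = (excess / stoich) * 100 = (11.60 / 13.6) * 100 = 85.29%


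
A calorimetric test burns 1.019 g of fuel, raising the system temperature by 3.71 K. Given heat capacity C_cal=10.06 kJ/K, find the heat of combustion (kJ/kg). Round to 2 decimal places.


Hc = C_cal * delta_T / m_fuel
Q_released = 10.06 * 3.71 = 37.3226 kJ
m_fuel = 1.019 g = 1.019/1000 kg = 0.001019 kg
Hc = 37.3226 / 0.001019 = 36626.69 kJ/kg


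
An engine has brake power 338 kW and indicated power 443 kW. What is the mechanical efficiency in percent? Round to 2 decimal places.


eta_mech = (BP / IP) * 100
Ratio = 338 / 443 = 0.7630
eta_mech = 0.7630 * 100 = 76.30%


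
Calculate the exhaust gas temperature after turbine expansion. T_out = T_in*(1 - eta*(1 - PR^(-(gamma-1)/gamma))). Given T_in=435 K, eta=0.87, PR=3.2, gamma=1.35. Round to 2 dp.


T_out = T_in * (1 - eta * (1 - PR^(-(gamma-1)/gamma)))
Exponent = -(1.35-1)/1.35 = -0.25925926
PR^exp = 3.2^(-0.25925926) = 0.73966521
Factor = 1 - 0.87*(1 - 0.73966521) = 0.77350873
T_out = 435 * 0.77350873 = 336.48 K


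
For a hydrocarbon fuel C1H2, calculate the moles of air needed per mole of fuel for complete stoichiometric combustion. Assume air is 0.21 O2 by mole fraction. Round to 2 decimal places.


Balanced combustion: C1H2 + 1.5 O2 -> 1 CO2 + 1 H2O
O2 needed = C + H/4 = 1 + 2/4 = 1.50 moles
Air moles = O2 / 0.21 = 1.50 / 0.21 = 7.14 moles air


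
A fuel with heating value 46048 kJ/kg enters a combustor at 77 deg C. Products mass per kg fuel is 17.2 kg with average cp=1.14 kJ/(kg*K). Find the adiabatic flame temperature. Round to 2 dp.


T_ad = T_in + Hc / (m_p * cp)
Denominator = 17.2 * 1.14 = 19.6080
Temperature rise = 46048 / 19.6080 = 2348.43 K
T_ad = 77 + 2348.43 = 2425.43 deg C


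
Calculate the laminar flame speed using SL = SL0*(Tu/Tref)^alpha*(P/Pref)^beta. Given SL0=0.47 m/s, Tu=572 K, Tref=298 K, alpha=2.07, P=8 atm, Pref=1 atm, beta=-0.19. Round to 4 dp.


SL = SL0 * (Tu/Tref)^alpha * (P/Pref)^beta
T ratio = 572/298 = 1.91946309
(T ratio)^alpha = 1.91946309^2.07 = 3.856400
(P/Pref)^beta = 8^(-0.19) = 0.673617
SL = 0.47 * 3.856400 * 0.673617 = 1.2209 m/s


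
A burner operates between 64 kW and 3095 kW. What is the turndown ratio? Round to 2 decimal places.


TDR = Q_max / Q_min
TDR = 3095 / 64 = 48.36


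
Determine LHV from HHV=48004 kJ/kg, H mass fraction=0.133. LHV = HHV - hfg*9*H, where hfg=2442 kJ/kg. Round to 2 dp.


LHV = HHV - hfg * 9 * H
Water correction = 2442 * 9 * 0.133 = 2923.074 kJ/kg
LHV = 48004 - 2923.074 = 45080.93 kJ/kg


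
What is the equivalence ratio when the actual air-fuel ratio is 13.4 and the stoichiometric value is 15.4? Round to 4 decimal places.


phi = AFR_stoich / AFR_actual
phi = 15.4 / 13.4 = 1.1493


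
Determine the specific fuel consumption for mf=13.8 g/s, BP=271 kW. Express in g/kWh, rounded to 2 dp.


SFC = (mf / BP) * 3600
Rate = 13.8 / 271 = 0.050923 g/(s*kW)
SFC = 0.050923 * 3600 = 183.32 g/kWh


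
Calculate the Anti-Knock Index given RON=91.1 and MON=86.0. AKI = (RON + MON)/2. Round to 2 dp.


AKI = (RON + MON) / 2
AKI = (91.1 + 86.0) / 2
AKI = 177.1 / 2 = 88.55


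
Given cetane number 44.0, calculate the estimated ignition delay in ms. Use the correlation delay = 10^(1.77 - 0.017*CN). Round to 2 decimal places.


delay = 10^(1.77 - 0.017*CN)
Exponent = 1.77 - 0.017*44.0 = 1.0220
delay = 10^1.0220 = 10.52 ms


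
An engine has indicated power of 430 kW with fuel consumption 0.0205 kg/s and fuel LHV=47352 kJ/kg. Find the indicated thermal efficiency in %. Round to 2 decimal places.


eta_ith = (IP / (mf * LHV)) * 100
Denominator = 0.0205 * 47352 = 970.7160 kW
eta_ith = (430 / 970.7160) * 100 = 44.30%


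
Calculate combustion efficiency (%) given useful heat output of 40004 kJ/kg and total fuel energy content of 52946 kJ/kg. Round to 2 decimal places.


Efficiency = (Q_useful / Q_fuel) * 100
Efficiency = (40004 / 52946) * 100
Efficiency = 0.7556 * 100 = 75.56%


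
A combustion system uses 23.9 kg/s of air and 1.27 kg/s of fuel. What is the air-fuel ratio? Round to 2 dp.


AFR = m_air / m_fuel
AFR = 23.9 / 1.27 = 18.82


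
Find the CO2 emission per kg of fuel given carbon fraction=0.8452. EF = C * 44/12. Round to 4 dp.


EF = C_frac * (M_CO2 / M_C)
EF = 0.8452 * (44/12)
EF = 0.8452 * 3.666667 = 3.0991 kg_CO2/kg_fuel


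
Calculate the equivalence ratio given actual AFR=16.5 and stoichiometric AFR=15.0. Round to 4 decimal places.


phi = AFR_stoich / AFR_actual
phi = 15.0 / 16.5 = 0.9091


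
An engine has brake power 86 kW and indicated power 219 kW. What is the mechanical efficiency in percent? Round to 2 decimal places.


eta_mech = (BP / IP) * 100
Ratio = 86 / 219 = 0.3927
eta_mech = 0.3927 * 100 = 39.27%


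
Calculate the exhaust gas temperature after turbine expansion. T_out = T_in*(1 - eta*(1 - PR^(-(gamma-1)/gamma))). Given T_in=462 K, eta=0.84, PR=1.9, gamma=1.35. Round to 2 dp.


T_out = T_in * (1 - eta * (1 - PR^(-(gamma-1)/gamma)))
Exponent = -(1.35-1)/1.35 = -0.25925926
PR^exp = 1.9^(-0.25925926) = 0.84670193
Factor = 1 - 0.84*(1 - 0.84670193) = 0.87122962
T_out = 462 * 0.87122962 = 402.51 K


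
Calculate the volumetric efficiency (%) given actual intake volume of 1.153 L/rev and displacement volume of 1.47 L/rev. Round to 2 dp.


eta_v = (V_actual / V_disp) * 100
Ratio = 1.153 / 1.47 = 0.7844
eta_v = 0.7844 * 100 = 78.44%


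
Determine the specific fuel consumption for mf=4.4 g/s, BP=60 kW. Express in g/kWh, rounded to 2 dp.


SFC = (mf / BP) * 3600
Rate = 4.4 / 60 = 0.073333 g/(s*kW)
SFC = 0.073333 * 3600 = 264.00 g/kWh


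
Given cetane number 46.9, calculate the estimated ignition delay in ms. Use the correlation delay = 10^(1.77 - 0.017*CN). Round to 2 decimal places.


delay = 10^(1.77 - 0.017*CN)
Exponent = 1.77 - 0.017*46.9 = 0.9727
delay = 10^0.9727 = 9.39 ms


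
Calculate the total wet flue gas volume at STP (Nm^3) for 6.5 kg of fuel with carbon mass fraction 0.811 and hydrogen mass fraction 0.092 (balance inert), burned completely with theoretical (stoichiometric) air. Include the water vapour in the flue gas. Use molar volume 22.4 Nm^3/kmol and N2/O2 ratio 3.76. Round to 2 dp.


Per kg fuel: CO2 = (C/12 kmol)*22.4 = (0.811/12)*22.4 = 1.51387 Nm^3
Per kg fuel: H2O = (H/2 kmol)*22.4 = (0.092/2)*22.4 = 1.03040 Nm^3
O2 needed per kg fuel = C/12 + H/4 = 0.811/12 + 0.092/4 = 0.09058333 kmol
Per kg fuel: N2 = O2*3.76*22.4 = 0.09058333*3.76*22.4 = 7.62929 Nm^3
Total per kg = 1.51387 + 1.03040 + 7.62929 = 10.17356 Nm^3
Total = 10.17356 * 6.5 = 66.13 Nm^3


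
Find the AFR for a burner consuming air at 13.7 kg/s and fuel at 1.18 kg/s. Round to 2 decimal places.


AFR = m_air / m_fuel
AFR = 13.7 / 1.18 = 11.61


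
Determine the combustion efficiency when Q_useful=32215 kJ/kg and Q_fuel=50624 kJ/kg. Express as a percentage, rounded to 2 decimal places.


Efficiency = (Q_useful / Q_fuel) * 100
Efficiency = (32215 / 50624) * 100
Efficiency = 0.6364 * 100 = 63.64%


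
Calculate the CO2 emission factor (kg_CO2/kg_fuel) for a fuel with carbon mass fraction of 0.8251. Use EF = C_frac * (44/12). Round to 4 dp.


EF = C_frac * (M_CO2 / M_C)
EF = 0.8251 * (44/12)
EF = 0.8251 * 3.666667 = 3.0254 kg_CO2/kg_fuel


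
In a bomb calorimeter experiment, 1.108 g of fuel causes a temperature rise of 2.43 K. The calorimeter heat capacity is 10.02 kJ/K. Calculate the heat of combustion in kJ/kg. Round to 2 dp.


Hc = C_cal * delta_T / m_fuel
Q_released = 10.02 * 2.43 = 24.3486 kJ
m_fuel = 1.108 g = 1.108/1000 kg = 0.001108 kg
Hc = 24.3486 / 0.001108 = 21975.27 kJ/kg


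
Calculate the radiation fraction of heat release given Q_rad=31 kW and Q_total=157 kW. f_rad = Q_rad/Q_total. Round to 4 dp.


f_rad = Q_rad / Q_total
f_rad = 31 / 157 = 0.1975


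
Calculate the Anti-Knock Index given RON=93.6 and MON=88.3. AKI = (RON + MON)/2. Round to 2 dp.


AKI = (RON + MON) / 2
AKI = (93.6 + 88.3) / 2
AKI = 181.9 / 2 = 90.95


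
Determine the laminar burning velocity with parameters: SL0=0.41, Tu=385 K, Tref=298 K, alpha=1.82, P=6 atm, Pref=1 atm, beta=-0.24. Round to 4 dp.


SL = SL0 * (Tu/Tref)^alpha * (P/Pref)^beta
T ratio = 385/298 = 1.29194631
(T ratio)^alpha = 1.29194631^1.82 = 1.593914
(P/Pref)^beta = 6^(-0.24) = 0.650495
SL = 0.41 * 1.593914 * 0.650495 = 0.4251 m/s


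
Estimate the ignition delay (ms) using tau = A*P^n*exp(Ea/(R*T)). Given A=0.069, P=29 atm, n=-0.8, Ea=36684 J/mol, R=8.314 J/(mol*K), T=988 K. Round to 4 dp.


tau = A * P^n * exp(Ea/(R*T))
P^n = 29^(-0.8) = 0.06762100
Ea/(R*T) = 36684/(8.314*988) = 4.465907
exp(Ea/(R*T)) = 86.999943
tau = 0.069 * 0.06762100 * 86.999943 = 0.4059 ms


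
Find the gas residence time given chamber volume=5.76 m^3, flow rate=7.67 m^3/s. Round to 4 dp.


tau = V / Q_flow
tau = 5.76 / 7.67 = 0.7510 s


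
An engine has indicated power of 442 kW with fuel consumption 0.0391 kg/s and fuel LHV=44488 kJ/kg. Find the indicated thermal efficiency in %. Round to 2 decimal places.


eta_ith = (IP / (mf * LHV)) * 100
Denominator = 0.0391 * 44488 = 1739.4808 kW
eta_ith = (442 / 1739.4808) * 100 = 25.41%


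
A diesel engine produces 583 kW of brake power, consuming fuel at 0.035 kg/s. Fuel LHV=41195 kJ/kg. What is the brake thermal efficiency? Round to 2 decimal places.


eta_BTE = (BP / (mf * LHV)) * 100
Denominator = 0.035 * 41195 = 1441.8250 kW
eta_BTE = (583 / 1441.8250) * 100 = 40.43%


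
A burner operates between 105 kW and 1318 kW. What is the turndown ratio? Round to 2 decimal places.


TDR = Q_max / Q_min
TDR = 1318 / 105 = 12.55


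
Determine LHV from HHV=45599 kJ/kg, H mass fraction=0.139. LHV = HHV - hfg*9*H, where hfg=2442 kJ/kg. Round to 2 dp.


LHV = HHV - hfg * 9 * H
Water correction = 2442 * 9 * 0.139 = 3054.942 kJ/kg
LHV = 45599 - 3054.942 = 42544.06 kJ/kg


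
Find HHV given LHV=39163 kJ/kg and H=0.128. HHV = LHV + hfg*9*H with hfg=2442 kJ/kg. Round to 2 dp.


HHV = LHV + hfg * 9 * H
Water addition = 2442 * 9 * 0.128 = 2813.184 kJ/kg
HHV = 39163 + 2813.184 = 41976.18 kJ/kg


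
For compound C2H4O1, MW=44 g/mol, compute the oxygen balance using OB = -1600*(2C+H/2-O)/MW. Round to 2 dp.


OB = -1600 * (2C + H/2 - O) / MW
Inner = 2*2 + 4/2 - 1 = 5.00
OB = -1600 * 5.00 / 44 = -181.82%


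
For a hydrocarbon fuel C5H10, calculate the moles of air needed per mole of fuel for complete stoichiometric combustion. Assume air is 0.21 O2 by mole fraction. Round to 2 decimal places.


Balanced combustion: C5H10 + 7.5 O2 -> 5 CO2 + 5 H2O
O2 needed = C + H/4 = 5 + 10/4 = 7.50 moles
Air moles = O2 / 0.21 = 7.50 / 0.21 = 35.71 moles air


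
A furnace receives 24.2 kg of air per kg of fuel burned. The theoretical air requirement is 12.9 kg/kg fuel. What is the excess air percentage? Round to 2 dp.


Excess air = actual - stoichiometric = 24.2 - 12.9 = 11.30 kg/kg fuel
Excess air % = (excess / stoich) * 100 = (11.30 / 12.9) * 100 = 87.60%


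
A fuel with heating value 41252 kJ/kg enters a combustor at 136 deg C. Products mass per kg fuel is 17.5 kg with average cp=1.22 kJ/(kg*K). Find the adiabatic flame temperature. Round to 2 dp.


T_ad = T_in + Hc / (m_p * cp)
Denominator = 17.5 * 1.22 = 21.3500
Temperature rise = 41252 / 21.3500 = 1932.18 K
T_ad = 136 + 1932.18 = 2068.18 deg C


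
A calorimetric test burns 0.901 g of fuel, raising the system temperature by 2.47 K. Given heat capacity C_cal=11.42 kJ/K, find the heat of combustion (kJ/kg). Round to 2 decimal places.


Hc = C_cal * delta_T / m_fuel
Q_released = 11.42 * 2.47 = 28.2074 kJ
m_fuel = 0.901 g = 0.901/1000 kg = 0.000901 kg
Hc = 28.2074 / 0.000901 = 31306.77 kJ/kg


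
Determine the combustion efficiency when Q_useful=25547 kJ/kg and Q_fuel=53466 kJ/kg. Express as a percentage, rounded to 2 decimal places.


Efficiency = (Q_useful / Q_fuel) * 100
Efficiency = (25547 / 53466) * 100
Efficiency = 0.4778 * 100 = 47.78%


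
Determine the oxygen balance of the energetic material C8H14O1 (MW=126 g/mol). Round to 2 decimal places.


OB = -1600 * (2C + H/2 - O) / MW
Inner = 2*8 + 14/2 - 1 = 22.00
OB = -1600 * 22.00 / 126 = -279.37%


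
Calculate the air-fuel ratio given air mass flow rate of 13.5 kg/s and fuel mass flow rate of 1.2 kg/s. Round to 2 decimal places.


AFR = m_air / m_fuel
AFR = 13.5 / 1.2 = 11.25


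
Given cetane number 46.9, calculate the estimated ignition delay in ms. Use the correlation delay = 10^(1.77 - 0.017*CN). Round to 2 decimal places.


delay = 10^(1.77 - 0.017*CN)
Exponent = 1.77 - 0.017*46.9 = 0.9727
delay = 10^0.9727 = 9.39 ms


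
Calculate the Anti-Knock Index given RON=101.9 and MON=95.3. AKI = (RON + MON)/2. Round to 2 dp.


AKI = (RON + MON) / 2
AKI = (101.9 + 95.3) / 2
AKI = 197.2 / 2 = 98.60


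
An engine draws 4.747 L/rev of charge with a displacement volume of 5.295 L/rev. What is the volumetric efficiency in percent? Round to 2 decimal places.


eta_v = (V_actual / V_disp) * 100
Ratio = 4.747 / 5.295 = 0.8965
eta_v = 0.8965 * 100 = 89.65%


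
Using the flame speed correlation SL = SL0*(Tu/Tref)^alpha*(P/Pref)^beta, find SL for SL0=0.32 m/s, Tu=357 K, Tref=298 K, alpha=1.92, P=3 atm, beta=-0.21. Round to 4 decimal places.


SL = SL0 * (Tu/Tref)^alpha * (P/Pref)^beta
T ratio = 357/298 = 1.19798658
(T ratio)^alpha = 1.19798658^1.92 = 1.414581
(P/Pref)^beta = 3^(-0.21) = 0.793971
SL = 0.32 * 1.414581 * 0.793971 = 0.3594 m/s


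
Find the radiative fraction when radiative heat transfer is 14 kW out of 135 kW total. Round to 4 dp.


f_rad = Q_rad / Q_total
f_rad = 14 / 135 = 0.1037


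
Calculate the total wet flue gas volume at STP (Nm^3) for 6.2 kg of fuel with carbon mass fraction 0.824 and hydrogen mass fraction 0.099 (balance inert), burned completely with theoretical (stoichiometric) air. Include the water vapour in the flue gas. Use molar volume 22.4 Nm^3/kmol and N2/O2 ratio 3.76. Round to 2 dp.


Per kg fuel: CO2 = (C/12 kmol)*22.4 = (0.824/12)*22.4 = 1.53813 Nm^3
Per kg fuel: H2O = (H/2 kmol)*22.4 = (0.099/2)*22.4 = 1.10880 Nm^3
O2 needed per kg fuel = C/12 + H/4 = 0.824/12 + 0.099/4 = 0.09341667 kmol
Per kg fuel: N2 = O2*3.76*22.4 = 0.09341667*3.76*22.4 = 7.86793 Nm^3
Total per kg = 1.53813 + 1.10880 + 7.86793 = 10.51486 Nm^3
Total = 10.51486 * 6.2 = 65.19 Nm^3


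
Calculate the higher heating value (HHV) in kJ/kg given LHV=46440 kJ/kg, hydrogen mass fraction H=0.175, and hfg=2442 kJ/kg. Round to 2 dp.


HHV = LHV + hfg * 9 * H
Water addition = 2442 * 9 * 0.175 = 3846.150 kJ/kg
HHV = 46440 + 3846.150 = 50286.15 kJ/kg


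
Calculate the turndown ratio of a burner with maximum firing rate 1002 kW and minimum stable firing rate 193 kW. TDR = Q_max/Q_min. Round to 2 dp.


TDR = Q_max / Q_min
TDR = 1002 / 193 = 5.19


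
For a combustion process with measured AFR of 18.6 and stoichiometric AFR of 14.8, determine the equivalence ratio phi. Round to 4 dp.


phi = AFR_stoich / AFR_actual
phi = 14.8 / 18.6 = 0.7957


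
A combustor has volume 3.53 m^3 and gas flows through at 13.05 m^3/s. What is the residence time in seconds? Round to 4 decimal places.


tau = V / Q_flow
tau = 3.53 / 13.05 = 0.2705 s


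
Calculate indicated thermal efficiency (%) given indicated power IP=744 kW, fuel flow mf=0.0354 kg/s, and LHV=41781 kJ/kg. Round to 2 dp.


eta_ith = (IP / (mf * LHV)) * 100
Denominator = 0.0354 * 41781 = 1479.0474 kW
eta_ith = (744 / 1479.0474) * 100 = 50.30%


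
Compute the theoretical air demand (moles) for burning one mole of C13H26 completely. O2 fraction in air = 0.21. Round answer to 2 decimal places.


Balanced combustion: C13H26 + 19.5 O2 -> 13 CO2 + 13 H2O
O2 needed = C + H/4 = 13 + 26/4 = 19.50 moles
Air moles = O2 / 0.21 = 19.50 / 0.21 = 92.86 moles air


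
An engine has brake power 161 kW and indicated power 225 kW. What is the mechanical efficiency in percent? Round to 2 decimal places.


eta_mech = (BP / IP) * 100
Ratio = 161 / 225 = 0.7156
eta_mech = 0.7156 * 100 = 71.56%


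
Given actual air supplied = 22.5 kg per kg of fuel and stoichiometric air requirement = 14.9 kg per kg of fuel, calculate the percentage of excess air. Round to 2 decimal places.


Excess air = actual - stoichiometric = 22.5 - 14.9 = 7.60 kg/kg fuel
Excess air % = (excess / stoich) * 100 = (7.60 / 14.9) * 100 = 51.01%


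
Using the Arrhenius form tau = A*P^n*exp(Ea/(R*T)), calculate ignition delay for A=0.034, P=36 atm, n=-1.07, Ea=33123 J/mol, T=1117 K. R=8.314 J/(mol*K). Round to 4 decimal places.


tau = A * P^n * exp(Ea/(R*T))
P^n = 36^(-1.07) = 0.02161505
Ea/(R*T) = 33123/(8.314*1117) = 3.566699
exp(Ea/(R*T)) = 35.399549
tau = 0.034 * 0.02161505 * 35.399549 = 0.0260 ms


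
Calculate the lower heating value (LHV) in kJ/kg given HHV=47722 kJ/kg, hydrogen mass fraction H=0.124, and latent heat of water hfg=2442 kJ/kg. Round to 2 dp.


LHV = HHV - hfg * 9 * H
Water correction = 2442 * 9 * 0.124 = 2725.272 kJ/kg
LHV = 47722 - 2725.272 = 44996.73 kJ/kg


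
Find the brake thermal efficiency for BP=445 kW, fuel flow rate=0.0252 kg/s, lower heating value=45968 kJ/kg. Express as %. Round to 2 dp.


eta_BTE = (BP / (mf * LHV)) * 100
Denominator = 0.0252 * 45968 = 1158.3936 kW
eta_BTE = (445 / 1158.3936) * 100 = 38.42%


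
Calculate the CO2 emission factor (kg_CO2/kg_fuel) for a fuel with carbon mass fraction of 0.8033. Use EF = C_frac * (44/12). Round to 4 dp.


EF = C_frac * (M_CO2 / M_C)
EF = 0.8033 * (44/12)
EF = 0.8033 * 3.666667 = 2.9454 kg_CO2/kg_fuel


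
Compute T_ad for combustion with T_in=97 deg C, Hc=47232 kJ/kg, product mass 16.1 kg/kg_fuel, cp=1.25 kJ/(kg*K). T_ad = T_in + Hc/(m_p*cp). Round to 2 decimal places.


T_ad = T_in + Hc / (m_p * cp)
Denominator = 16.1 * 1.25 = 20.1250
Temperature rise = 47232 / 20.1250 = 2346.93 K
T_ad = 97 + 2346.93 = 2443.93 deg C


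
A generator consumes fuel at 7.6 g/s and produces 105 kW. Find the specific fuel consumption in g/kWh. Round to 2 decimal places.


SFC = (mf / BP) * 3600
Rate = 7.6 / 105 = 0.072381 g/(s*kW)
SFC = 0.072381 * 3600 = 260.57 g/kWh


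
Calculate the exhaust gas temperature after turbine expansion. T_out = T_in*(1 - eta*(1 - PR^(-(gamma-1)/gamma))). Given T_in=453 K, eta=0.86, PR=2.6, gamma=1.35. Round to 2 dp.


T_out = T_in * (1 - eta * (1 - PR^(-(gamma-1)/gamma)))
Exponent = -(1.35-1)/1.35 = -0.25925926
PR^exp = 2.6^(-0.25925926) = 0.78057442
Factor = 1 - 0.86*(1 - 0.78057442) = 0.81129400
T_out = 453 * 0.81129400 = 367.52 K


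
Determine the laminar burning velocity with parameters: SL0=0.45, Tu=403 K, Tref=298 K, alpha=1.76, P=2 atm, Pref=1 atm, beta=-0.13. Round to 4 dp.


SL = SL0 * (Tu/Tref)^alpha * (P/Pref)^beta
T ratio = 403/298 = 1.35234899
(T ratio)^alpha = 1.35234899^1.76 = 1.701047
(P/Pref)^beta = 2^(-0.13) = 0.913831
SL = 0.45 * 1.701047 * 0.913831 = 0.6995 m/s


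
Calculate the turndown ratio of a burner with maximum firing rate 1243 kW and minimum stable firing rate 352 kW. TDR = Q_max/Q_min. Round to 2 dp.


TDR = Q_max / Q_min
TDR = 1243 / 352 = 3.53


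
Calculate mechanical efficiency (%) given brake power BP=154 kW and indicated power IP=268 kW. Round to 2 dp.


eta_mech = (BP / IP) * 100
Ratio = 154 / 268 = 0.5746
eta_mech = 0.5746 * 100 = 57.46%


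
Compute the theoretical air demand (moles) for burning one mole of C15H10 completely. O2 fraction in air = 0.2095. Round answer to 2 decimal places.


Balanced combustion: C15H10 + 17.5 O2 -> 15 CO2 + 5 H2O
O2 needed = C + H/4 = 15 + 10/4 = 17.50 moles
Air moles = O2 / 0.2095 = 17.50 / 0.2095 = 83.53 moles air


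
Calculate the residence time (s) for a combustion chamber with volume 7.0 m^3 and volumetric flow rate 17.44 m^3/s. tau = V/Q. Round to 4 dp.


tau = V / Q_flow
tau = 7.0 / 17.44 = 0.4014 s


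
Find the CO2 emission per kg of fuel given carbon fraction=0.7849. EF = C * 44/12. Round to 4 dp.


EF = C_frac * (M_CO2 / M_C)
EF = 0.7849 * (44/12)
EF = 0.7849 * 3.666667 = 2.8780 kg_CO2/kg_fuel


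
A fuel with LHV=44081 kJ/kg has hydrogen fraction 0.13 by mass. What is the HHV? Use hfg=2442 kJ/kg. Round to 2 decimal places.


HHV = LHV + hfg * 9 * H
Water addition = 2442 * 9 * 0.13 = 2857.140 kJ/kg
HHV = 44081 + 2857.140 = 46938.14 kJ/kg


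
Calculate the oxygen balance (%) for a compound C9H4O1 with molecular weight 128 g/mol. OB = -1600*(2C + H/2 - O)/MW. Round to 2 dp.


OB = -1600 * (2C + H/2 - O) / MW
Inner = 2*9 + 4/2 - 1 = 19.00
OB = -1600 * 19.00 / 128 = -237.50%


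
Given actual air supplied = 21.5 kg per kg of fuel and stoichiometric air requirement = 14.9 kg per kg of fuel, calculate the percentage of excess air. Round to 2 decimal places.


Excess air = actual - stoichiometric = 21.5 - 14.9 = 6.60 kg/kg fuel
Excess air % = (excess / stoich) * 100 = (6.60 / 14.9) * 100 = 44.30%


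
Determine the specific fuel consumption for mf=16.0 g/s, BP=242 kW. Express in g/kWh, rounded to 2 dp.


SFC = (mf / BP) * 3600
Rate = 16.0 / 242 = 0.066116 g/(s*kW)
SFC = 0.066116 * 3600 = 238.02 g/kWh


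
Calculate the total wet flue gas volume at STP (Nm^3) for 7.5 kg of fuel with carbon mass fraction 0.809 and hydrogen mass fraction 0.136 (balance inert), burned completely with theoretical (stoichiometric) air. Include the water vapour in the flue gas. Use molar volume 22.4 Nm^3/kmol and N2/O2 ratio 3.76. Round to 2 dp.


Per kg fuel: CO2 = (C/12 kmol)*22.4 = (0.809/12)*22.4 = 1.51013 Nm^3
Per kg fuel: H2O = (H/2 kmol)*22.4 = (0.136/2)*22.4 = 1.52320 Nm^3
O2 needed per kg fuel = C/12 + H/4 = 0.809/12 + 0.136/4 = 0.10141667 kmol
Per kg fuel: N2 = O2*3.76*22.4 = 0.10141667*3.76*22.4 = 8.54172 Nm^3
Total per kg = 1.51013 + 1.52320 + 8.54172 = 11.57505 Nm^3
Total = 11.57505 * 7.5 = 86.81 Nm^3


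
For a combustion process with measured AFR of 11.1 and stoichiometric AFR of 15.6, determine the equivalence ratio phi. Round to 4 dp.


phi = AFR_stoich / AFR_actual
phi = 15.6 / 11.1 = 1.4054


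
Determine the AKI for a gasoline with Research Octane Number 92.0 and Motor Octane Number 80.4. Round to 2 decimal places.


AKI = (RON + MON) / 2
AKI = (92.0 + 80.4) / 2
AKI = 172.4 / 2 = 86.20


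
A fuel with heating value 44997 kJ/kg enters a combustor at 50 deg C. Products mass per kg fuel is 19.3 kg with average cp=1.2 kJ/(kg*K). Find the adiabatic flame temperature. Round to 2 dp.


T_ad = T_in + Hc / (m_p * cp)
Denominator = 19.3 * 1.2 = 23.1600
Temperature rise = 44997 / 23.1600 = 1942.88 K
T_ad = 50 + 1942.88 = 1992.88 deg C


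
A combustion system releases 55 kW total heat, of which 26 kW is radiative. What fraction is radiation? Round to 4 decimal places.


f_rad = Q_rad / Q_total
f_rad = 26 / 55 = 0.4727


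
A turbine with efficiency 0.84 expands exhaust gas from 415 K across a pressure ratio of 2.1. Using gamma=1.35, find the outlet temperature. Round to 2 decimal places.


T_out = T_in * (1 - eta * (1 - PR^(-(gamma-1)/gamma)))
Exponent = -(1.35-1)/1.35 = -0.25925926
PR^exp = 2.1^(-0.25925926) = 0.82501466
Factor = 1 - 0.84*(1 - 0.82501466) = 0.85301231
T_out = 415 * 0.85301231 = 354.00 K


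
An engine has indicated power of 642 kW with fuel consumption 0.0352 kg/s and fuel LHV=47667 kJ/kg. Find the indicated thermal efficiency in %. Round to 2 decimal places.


eta_ith = (IP / (mf * LHV)) * 100
Denominator = 0.0352 * 47667 = 1677.8784 kW
eta_ith = (642 / 1677.8784) * 100 = 38.26%


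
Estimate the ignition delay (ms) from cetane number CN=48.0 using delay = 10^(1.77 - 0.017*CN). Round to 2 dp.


delay = 10^(1.77 - 0.017*CN)
Exponent = 1.77 - 0.017*48.0 = 0.9540
delay = 10^0.9540 = 8.99 ms


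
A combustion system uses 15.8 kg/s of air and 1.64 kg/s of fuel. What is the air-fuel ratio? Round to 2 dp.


AFR = m_air / m_fuel
AFR = 15.8 / 1.64 = 9.63


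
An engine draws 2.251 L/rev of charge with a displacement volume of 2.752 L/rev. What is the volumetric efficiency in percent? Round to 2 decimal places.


eta_v = (V_actual / V_disp) * 100
Ratio = 2.251 / 2.752 = 0.8180
eta_v = 0.8180 * 100 = 81.80%


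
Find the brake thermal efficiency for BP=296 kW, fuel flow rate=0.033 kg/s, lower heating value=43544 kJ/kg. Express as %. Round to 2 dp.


eta_BTE = (BP / (mf * LHV)) * 100
Denominator = 0.033 * 43544 = 1436.9520 kW
eta_BTE = (296 / 1436.9520) * 100 = 20.60%


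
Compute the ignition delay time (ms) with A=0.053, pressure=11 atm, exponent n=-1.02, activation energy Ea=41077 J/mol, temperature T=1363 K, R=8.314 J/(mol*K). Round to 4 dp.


tau = A * P^n * exp(Ea/(R*T))
P^n = 11^(-1.02) = 0.08665217
Ea/(R*T) = 41077/(8.314*1363) = 3.624873
exp(Ea/(R*T)) = 37.519972
tau = 0.053 * 0.08665217 * 37.519972 = 0.1723 ms


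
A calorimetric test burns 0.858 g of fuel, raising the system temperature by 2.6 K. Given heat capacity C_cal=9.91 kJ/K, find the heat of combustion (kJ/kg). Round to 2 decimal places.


Hc = C_cal * delta_T / m_fuel
Q_released = 9.91 * 2.6 = 25.7660 kJ
m_fuel = 0.858 g = 0.858/1000 kg = 0.000858 kg
Hc = 25.7660 / 0.000858 = 30030.30 kJ/kg


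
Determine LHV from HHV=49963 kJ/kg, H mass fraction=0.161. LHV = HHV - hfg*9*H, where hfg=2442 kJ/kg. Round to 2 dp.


LHV = HHV - hfg * 9 * H
Water correction = 2442 * 9 * 0.161 = 3538.458 kJ/kg
LHV = 49963 - 3538.458 = 46424.54 kJ/kg


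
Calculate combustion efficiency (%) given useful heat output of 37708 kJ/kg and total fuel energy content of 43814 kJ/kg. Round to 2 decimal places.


Efficiency = (Q_useful / Q_fuel) * 100
Efficiency = (37708 / 43814) * 100
Efficiency = 0.8606 * 100 = 86.06%


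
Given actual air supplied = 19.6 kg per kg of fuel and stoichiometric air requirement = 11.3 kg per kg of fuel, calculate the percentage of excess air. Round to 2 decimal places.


Excess air = actual - stoichiometric = 19.6 - 11.3 = 8.30 kg/kg fuel
Excess air % = (excess / stoich) * 100 = (8.30 / 11.3) * 100 = 73.45%
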